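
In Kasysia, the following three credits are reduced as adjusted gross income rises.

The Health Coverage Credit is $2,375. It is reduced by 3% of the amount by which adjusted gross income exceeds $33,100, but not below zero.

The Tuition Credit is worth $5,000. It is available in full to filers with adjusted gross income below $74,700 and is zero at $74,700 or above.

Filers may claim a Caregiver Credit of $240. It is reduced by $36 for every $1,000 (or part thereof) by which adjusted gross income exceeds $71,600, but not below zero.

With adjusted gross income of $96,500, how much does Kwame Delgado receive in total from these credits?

Health Coverage Credit: 3% of the $63,400 excess over $33,100 is $1,902; credit = $2,375 − $1,902 = $473.
Tuition Credit: $96,500 meets or exceeds the $74,700 cutoff, so the credit is $0.
Caregiver Credit: income exceeds $71,600 by $24,900 → 25 increments × $36 = $900 ≥ base, so the credit is $0.
Total: $473 + $0 + $0 = $473.

$473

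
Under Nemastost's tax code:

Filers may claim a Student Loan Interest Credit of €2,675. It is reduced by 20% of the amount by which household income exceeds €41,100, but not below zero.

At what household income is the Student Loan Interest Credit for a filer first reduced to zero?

The credit falls by 20% of each euro above €41,100, so it reaches zero when the excess is €2,675 / 20% = €13,375: income = €41,100 + €13,375 = €54,475.

€54,475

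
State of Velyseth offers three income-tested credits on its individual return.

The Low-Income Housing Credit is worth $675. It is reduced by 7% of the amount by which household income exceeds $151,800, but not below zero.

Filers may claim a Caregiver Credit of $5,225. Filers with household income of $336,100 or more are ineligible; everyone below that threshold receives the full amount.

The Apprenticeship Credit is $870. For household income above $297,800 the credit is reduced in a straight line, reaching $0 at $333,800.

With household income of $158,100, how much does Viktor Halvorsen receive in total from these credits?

Low-Income Housing Credit: 7% of the $6,300 excess over $151,800 is $441; credit = $675 − $441 = $234.
Caregiver Credit: $158,100 is below the $336,100 cutoff, so the full $5,225 applies.
Apprenticeship Credit: $158,100 is at or below the $297,800 threshold, so the full $870 applies.
Total: $234 + $5,225 + $870 = $6,329.

$6,329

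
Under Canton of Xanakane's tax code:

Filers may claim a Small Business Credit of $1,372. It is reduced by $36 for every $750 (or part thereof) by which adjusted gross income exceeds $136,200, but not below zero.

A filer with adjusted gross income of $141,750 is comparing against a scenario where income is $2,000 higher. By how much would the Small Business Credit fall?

$108

At $141,750 — income exceeds $136,200 by $5,550, which is 8 full-or-partial $750 increments; reduction = 8 × $36 = $288, leaving $1,084.
At $143,750 — income exceeds $136,200 by $7,550, which is 11 full-or-partial $750 increments; reduction = 11 × $36 = $396, leaving $976.
Lost: $1,084 − $976 = $108.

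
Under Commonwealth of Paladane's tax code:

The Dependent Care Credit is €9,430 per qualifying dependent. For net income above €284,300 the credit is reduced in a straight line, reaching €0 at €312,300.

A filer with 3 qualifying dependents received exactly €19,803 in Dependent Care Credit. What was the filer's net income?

€292,700

Full credit = 3 × €9,430 = €28,290.
€19,803 is 19,803/28,290 of the full €28,290, so 8,487/28,290 of the €28,000 range has been used: income = €284,300 + €28,000 × 8,487/28,290 = €292,700.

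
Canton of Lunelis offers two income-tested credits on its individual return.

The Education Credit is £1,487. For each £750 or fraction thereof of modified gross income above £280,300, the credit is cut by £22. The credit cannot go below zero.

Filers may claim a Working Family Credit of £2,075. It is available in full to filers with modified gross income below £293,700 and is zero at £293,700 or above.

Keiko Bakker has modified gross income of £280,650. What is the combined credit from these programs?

£3,540

Education Credit: income exceeds £280,300 by £350, which is 1 full-or-partial £750 increment; reduction = 1 × £22 = £22, leaving £1,465.
Working Family Credit: £280,650 is below the £293,700 cutoff, so the full £2,075 applies.
Total: £1,465 + £2,075 = £3,540.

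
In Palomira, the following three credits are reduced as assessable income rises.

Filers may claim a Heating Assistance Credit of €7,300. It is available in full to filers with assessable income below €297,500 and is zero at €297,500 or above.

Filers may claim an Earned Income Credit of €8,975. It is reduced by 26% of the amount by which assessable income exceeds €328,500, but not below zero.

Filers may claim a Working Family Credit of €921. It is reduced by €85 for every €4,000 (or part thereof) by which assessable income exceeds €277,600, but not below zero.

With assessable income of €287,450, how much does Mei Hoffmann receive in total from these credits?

€16,941

Heating Assistance Credit: €287,450 is below the €297,500 cutoff, so the full €7,300 applies.
Earned Income Credit: €287,450 is at or below the €328,500 threshold, so the full €8,975 applies.
Working Family Credit: income exceeds €277,600 by €9,850, which is 3 full-or-partial €4,000 increments; reduction = 3 × €85 = €255, leaving €666.
Total: €7,300 + €8,975 + €666 = €16,941.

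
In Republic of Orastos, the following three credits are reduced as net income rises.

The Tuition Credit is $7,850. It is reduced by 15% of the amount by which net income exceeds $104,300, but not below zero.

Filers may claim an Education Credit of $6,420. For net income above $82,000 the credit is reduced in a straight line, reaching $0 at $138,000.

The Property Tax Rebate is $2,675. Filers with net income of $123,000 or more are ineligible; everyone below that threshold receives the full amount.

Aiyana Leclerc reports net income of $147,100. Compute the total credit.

Tuition Credit: 15% of the $42,800 excess over $104,300 is $6,420; credit = $7,850 − $6,420 = $1,430.
Education Credit: $147,100 is at or above $138,000, so the credit is $0.
Property Tax Rebate: $147,100 meets or exceeds the $123,000 cutoff, so the credit is $0.
Total: $1,430 + $0 + $0 = $1,430.

$1,430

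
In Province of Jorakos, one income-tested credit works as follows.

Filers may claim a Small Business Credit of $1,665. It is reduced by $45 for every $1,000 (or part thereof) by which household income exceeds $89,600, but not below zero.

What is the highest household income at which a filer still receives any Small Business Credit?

After 36 increments the reduction is 36 × $45 = $1,620, leaving $45; one more increment wipes it out. Increment 36 ends at excess 36 × $1,000 = $36,000, so the highest qualifying income is $89,600 + $36,000 = $125,600.

$125,600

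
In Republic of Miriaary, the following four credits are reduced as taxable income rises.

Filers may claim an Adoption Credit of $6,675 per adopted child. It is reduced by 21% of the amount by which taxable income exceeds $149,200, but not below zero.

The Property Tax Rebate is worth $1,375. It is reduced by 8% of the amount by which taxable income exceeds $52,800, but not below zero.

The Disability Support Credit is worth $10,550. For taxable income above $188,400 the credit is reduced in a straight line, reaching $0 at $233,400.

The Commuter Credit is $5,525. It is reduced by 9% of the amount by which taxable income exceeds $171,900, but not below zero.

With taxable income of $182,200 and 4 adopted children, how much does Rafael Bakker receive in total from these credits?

$34,918

Adoption Credit: base = 4 × $6,675 = $26,700. 21% of the $33,000 excess over $149,200 is $6,930; credit = $26,700 − $6,930 = $19,770.
Property Tax Rebate: 8% of the $129,400 excess over $52,800 is $10,352 ≥ base, so the credit is $0.
Disability Support Credit: $182,200 is at or below the $188,400 threshold, so the full $10,550 applies.
Commuter Credit: 9% of the $10,300 excess over $171,900 is $927; credit = $5,525 − $927 = $4,598.
Total: $19,770 + $0 + $10,550 + $4,598 = $34,918.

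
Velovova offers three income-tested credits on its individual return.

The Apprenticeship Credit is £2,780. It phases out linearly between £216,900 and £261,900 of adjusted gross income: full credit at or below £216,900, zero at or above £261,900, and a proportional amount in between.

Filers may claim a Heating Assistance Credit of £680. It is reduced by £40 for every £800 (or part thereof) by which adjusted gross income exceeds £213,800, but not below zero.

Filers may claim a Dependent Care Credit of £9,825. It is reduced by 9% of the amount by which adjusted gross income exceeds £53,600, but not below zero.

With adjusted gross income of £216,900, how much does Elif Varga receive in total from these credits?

Apprenticeship Credit: £216,900 is at or below the £216,900 threshold, so the full £2,780 applies.
Heating Assistance Credit: income exceeds £213,800 by £3,100, which is 4 full-or-partial £800 increments; reduction = 4 × £40 = £160, leaving £520.
Dependent Care Credit: 9% of the £163,300 excess over £53,600 is £14,697 ≥ base, so the credit is £0.
Total: £2,780 + £520 + £0 = £3,300.

£3,300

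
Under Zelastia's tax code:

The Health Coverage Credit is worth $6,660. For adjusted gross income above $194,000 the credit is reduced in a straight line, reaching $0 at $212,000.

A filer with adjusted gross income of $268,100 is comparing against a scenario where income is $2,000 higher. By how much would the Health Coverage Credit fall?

$0

At $268,100 — $268,100 is at or above $212,000, so the credit is $0.
At $270,100 — $270,100 is at or above $212,000, so the credit is $0.
Lost: $0 − $0 = $0.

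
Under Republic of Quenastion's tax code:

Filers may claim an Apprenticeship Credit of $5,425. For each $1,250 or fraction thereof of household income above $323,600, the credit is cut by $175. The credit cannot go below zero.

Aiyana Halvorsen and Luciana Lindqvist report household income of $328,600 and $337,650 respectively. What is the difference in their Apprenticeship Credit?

Aiyana ($328,600): Apprenticeship Credit: income exceeds $323,600 by $5,000, which is 4 full-or-partial $1,250 increments; reduction = 4 × $175 = $700, leaving $4,725.
Luciana ($337,650): Apprenticeship Credit: income exceeds $323,600 by $14,050, which is 12 full-or-partial $1,250 increments; reduction = 12 × $175 = $2,100, leaving $3,325.
Difference: |$4,725 − $3,325| = $1,400.

$1,400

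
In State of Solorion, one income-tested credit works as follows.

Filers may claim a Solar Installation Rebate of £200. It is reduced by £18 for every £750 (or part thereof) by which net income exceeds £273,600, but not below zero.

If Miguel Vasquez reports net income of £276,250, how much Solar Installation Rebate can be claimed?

£128

Solar Installation Rebate: income exceeds £273,600 by £2,650, which is 4 full-or-partial £750 increments; reduction = 4 × £18 = £72, leaving £128.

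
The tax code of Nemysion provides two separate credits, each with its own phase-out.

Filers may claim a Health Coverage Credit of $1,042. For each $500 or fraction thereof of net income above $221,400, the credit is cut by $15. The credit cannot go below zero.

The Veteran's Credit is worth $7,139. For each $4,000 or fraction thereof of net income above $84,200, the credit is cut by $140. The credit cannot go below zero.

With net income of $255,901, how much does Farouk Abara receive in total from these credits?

Health Coverage Credit: income exceeds $221,400 by $34,501 → 70 increments × $15 = $1,050 ≥ base, so the credit is $0.
Veteran's Credit: income exceeds $84,200 by $171,701, which is 43 full-or-partial $4,000 increments; reduction = 43 × $140 = $6,020, leaving $1,119.
Total: $0 + $1,119 = $1,119.

$1,119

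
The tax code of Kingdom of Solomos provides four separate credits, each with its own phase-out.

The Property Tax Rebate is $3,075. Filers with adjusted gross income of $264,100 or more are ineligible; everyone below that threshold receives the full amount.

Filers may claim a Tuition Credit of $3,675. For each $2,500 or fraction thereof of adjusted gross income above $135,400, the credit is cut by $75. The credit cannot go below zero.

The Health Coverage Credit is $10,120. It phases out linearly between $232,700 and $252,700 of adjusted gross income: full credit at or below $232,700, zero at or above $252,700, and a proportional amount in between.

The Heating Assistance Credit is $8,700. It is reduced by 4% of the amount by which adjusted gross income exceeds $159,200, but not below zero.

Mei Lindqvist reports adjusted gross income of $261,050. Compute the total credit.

Property Tax Rebate: $261,050 is below the $264,100 cutoff, so the full $3,075 applies.
Tuition Credit: income exceeds $135,400 by $125,650 → 51 increments × $75 = $3,825 ≥ base, so the credit is $0.
Health Coverage Credit: $261,050 is at or above $252,700, so the credit is $0.
Heating Assistance Credit: 4% of the $101,850 excess over $159,200 is $4,074; credit = $8,700 − $4,074 = $4,626.
Total: $3,075 + $0 + $0 + $4,626 = $7,701.

$7,701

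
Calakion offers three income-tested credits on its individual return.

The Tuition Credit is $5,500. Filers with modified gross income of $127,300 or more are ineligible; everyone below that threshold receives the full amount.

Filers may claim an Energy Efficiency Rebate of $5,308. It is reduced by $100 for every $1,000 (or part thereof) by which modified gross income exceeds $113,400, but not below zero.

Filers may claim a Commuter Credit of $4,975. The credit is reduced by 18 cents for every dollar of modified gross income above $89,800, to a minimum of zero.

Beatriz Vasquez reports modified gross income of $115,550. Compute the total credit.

Tuition Credit: $115,550 is below the $127,300 cutoff, so the full $5,500 applies.
Energy Efficiency Rebate: income exceeds $113,400 by $2,150, which is 3 full-or-partial $1,000 increments; reduction = 3 × $100 = $300, leaving $5,008.
Commuter Credit: 18% of the $25,750 excess over $89,800 is $4,635; credit = $4,975 − $4,635 = $340.
Total: $5,500 + $5,008 + $340 = $10,848.

$10,848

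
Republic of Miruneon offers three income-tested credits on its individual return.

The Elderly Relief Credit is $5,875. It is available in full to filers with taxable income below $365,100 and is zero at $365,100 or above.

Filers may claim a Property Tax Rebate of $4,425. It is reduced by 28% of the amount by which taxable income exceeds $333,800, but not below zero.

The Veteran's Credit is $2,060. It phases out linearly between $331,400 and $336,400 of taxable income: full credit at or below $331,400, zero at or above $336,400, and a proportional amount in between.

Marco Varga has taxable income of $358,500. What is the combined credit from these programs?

$5,875

Elderly Relief Credit: $358,500 is below the $365,100 cutoff, so the full $5,875 applies.
Property Tax Rebate: 28% of the $24,700 excess over $333,800 is $6,916 ≥ base, so the credit is $0.
Veteran's Credit: $358,500 is at or above $336,400, so the credit is $0.
Total: $5,875 + $0 + $0 = $5,875.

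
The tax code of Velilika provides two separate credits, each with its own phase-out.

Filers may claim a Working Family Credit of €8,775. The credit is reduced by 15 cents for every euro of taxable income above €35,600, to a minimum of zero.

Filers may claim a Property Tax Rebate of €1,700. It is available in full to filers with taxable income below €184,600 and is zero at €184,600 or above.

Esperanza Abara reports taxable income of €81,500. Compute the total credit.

Working Family Credit: 15% of the €45,900 excess over €35,600 is €6,885; credit = €8,775 − €6,885 = €1,890.
Property Tax Rebate: €81,500 is below the €184,600 cutoff, so the full €1,700 applies.
Total: €1,890 + €1,700 = €3,590.

€3,590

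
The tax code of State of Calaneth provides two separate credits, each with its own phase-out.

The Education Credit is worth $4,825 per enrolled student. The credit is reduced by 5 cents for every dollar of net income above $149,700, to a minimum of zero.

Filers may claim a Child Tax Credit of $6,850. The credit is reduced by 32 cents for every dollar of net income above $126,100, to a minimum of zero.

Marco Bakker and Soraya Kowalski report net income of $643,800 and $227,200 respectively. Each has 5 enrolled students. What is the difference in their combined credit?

$20,250

Marco ($643,800): Education Credit: base = 5 × $4,825 = $24,125. 5% of the $494,100 excess over $149,700 is $24,705 ≥ base, so the credit is $0. Child Tax Credit: 32% of the $517,700 excess over $126,100 is $165,664 ≥ base, so the credit is $0. total $0 + $0 = $0
Soraya ($227,200): Education Credit: base = 5 × $4,825 = $24,125. 5% of the $77,500 excess over $149,700 is $3,875; credit = $24,125 − $3,875 = $20,250. Child Tax Credit: 32% of the $101,100 excess over $126,100 is $32,352 ≥ base, so the credit is $0. total $20,250 + $0 = $20,250
Difference: |$0 − $20,250| = $20,250.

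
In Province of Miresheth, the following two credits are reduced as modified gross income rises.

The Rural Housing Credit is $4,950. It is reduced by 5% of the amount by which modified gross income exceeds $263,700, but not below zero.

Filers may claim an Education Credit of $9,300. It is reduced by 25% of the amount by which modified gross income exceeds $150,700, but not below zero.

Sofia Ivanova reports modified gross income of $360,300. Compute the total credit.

Rural Housing Credit: 5% of the $96,600 excess over $263,700 is $4,830; credit = $4,950 − $4,830 = $120.
Education Credit: 25% of the $209,600 excess over $150,700 is $52,400 ≥ base, so the credit is $0.
Total: $120 + $0 = $120.

$120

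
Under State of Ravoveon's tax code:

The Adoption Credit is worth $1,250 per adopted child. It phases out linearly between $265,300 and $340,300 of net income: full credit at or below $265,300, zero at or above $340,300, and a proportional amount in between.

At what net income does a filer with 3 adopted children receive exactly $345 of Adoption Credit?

Full credit = 3 × $1,250 = $3,750.
$345 is 345/3,750 of the full $3,750, so 3,405/3,750 of the $75,000 range has been used: income = $265,300 + $75,000 × 3,405/3,750 = $333,400.

$333,400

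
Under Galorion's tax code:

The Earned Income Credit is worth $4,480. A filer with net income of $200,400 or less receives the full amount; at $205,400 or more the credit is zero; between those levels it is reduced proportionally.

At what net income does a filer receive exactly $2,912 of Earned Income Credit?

$202,150

$2,912 is 2,912/4,480 of the full $4,480, so 1,568/4,480 of the $5,000 range has been used: income = $200,400 + $5,000 × 1,568/4,480 = $202,150.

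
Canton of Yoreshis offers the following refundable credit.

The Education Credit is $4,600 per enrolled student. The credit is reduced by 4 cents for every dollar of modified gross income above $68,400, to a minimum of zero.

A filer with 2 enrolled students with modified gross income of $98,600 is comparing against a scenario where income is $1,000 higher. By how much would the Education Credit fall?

$40

At $98,600 — base = 2 × $4,600 = $9,200. 4% of the $30,200 excess over $68,400 is $1,208; credit = $9,200 − $1,208 = $7,992.
At $99,600 — base = 2 × $4,600 = $9,200. 4% of the $31,200 excess over $68,400 is $1,248; credit = $9,200 − $1,248 = $7,952.
Lost: $7,992 − $7,952 = $40.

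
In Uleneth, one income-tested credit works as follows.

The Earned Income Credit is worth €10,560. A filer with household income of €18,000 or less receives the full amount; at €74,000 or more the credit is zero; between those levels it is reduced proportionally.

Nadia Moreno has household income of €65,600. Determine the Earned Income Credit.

€1,584

Earned Income Credit: €65,600 is €47,600 into a €56,000 phase-out range, leaving 8,400/56,000 of the credit: €10,560 × 8,400/56,000 = €1,584.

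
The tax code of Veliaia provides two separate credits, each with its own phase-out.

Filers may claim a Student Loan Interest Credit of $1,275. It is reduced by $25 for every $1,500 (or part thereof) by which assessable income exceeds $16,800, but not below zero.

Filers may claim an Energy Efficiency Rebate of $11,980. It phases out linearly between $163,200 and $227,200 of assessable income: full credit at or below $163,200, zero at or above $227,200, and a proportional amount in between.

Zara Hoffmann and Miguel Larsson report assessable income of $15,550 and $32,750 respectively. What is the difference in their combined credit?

$275

Zara ($15,550): Student Loan Interest Credit: $15,550 is at or below the $16,800 threshold, so the full $1,275 applies. Energy Efficiency Rebate: $15,550 is at or below the $163,200 threshold, so the full $11,980 applies. total $1,275 + $11,980 = $13,255
Miguel ($32,750): Student Loan Interest Credit: income exceeds $16,800 by $15,950, which is 11 full-or-partial $1,500 increments; reduction = 11 × $25 = $275, leaving $1,000. Energy Efficiency Rebate: $32,750 is at or below the $163,200 threshold, so the full $11,980 applies. total $1,000 + $11,980 = $12,980
Difference: |$13,255 − $12,980| = $275.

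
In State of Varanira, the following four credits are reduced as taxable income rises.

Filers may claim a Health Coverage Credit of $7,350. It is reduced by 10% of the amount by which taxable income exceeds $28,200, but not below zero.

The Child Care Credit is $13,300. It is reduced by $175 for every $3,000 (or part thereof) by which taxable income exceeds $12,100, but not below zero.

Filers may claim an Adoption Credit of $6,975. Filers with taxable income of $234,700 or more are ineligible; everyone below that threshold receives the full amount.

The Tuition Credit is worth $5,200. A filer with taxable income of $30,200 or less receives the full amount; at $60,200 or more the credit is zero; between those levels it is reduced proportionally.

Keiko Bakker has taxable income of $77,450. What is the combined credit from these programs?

$18,850

Health Coverage Credit: 10% of the $49,250 excess over $28,200 is $4,925; credit = $7,350 − $4,925 = $2,425.
Child Care Credit: income exceeds $12,100 by $65,350, which is 22 full-or-partial $3,000 increments; reduction = 22 × $175 = $3,850, leaving $9,450.
Adoption Credit: $77,450 is below the $234,700 cutoff, so the full $6,975 applies.
Tuition Credit: $77,450 is at or above $60,200, so the credit is $0.
Total: $2,425 + $9,450 + $6,975 + $0 = $18,850.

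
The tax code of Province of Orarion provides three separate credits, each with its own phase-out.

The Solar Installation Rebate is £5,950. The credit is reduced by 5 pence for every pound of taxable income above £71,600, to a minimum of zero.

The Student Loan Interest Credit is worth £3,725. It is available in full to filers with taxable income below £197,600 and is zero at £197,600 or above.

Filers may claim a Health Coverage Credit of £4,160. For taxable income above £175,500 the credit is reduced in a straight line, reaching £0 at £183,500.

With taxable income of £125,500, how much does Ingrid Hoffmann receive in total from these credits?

Solar Installation Rebate: 5% of the £53,900 excess over £71,600 is £2,695; credit = £5,950 − £2,695 = £3,255.
Student Loan Interest Credit: £125,500 is below the £197,600 cutoff, so the full £3,725 applies.
Health Coverage Credit: £125,500 is at or below the £175,500 threshold, so the full £4,160 applies.
Total: £3,255 + £3,725 + £4,160 = £11,140.

£11,140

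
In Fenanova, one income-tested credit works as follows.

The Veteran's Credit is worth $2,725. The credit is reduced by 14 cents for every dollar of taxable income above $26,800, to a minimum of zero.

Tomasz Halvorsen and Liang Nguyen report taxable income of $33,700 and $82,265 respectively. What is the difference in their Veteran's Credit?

$1,759

Tomasz ($33,700): Veteran's Credit: 14% of the $6,900 excess over $26,800 is $966; credit = $2,725 − $966 = $1,759.
Liang ($82,265): Veteran's Credit: 14% of the $55,465 excess over $26,800 is $7,765.10 ≥ base, so the credit is $0.
Difference: |$1,759 − $0| = $1,759.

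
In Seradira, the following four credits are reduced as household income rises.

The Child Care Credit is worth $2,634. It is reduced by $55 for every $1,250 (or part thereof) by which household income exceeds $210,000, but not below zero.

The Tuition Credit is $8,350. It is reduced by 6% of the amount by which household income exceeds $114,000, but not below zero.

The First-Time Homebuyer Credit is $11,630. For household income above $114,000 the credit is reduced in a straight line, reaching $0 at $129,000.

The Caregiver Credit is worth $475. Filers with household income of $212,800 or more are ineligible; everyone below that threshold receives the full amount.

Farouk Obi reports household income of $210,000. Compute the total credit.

Child Care Credit: $210,000 is at or below the $210,000 threshold, so the full $2,634 applies.
Tuition Credit: 6% of the $96,000 excess over $114,000 is $5,760; credit = $8,350 − $5,760 = $2,590.
First-Time Homebuyer Credit: $210,000 is at or above $129,000, so the credit is $0.
Caregiver Credit: $210,000 is below the $212,800 cutoff, so the full $475 applies.
Total: $2,634 + $2,590 + $0 + $475 = $5,699.

$5,699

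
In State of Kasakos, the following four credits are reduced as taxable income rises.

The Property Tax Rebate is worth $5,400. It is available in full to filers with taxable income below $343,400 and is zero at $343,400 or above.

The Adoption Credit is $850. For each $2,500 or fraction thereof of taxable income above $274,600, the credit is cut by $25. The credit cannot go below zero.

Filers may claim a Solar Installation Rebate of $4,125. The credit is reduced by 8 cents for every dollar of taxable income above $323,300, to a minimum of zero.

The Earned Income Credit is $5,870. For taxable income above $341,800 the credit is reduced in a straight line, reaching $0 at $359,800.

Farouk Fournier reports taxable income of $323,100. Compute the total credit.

$15,745

Property Tax Rebate: $323,100 is below the $343,400 cutoff, so the full $5,400 applies.
Adoption Credit: income exceeds $274,600 by $48,500, which is 20 full-or-partial $2,500 increments; reduction = 20 × $25 = $500, leaving $350.
Solar Installation Rebate: $323,100 is at or below the $323,300 threshold, so the full $4,125 applies.
Earned Income Credit: $323,100 is at or below the $341,800 threshold, so the full $5,870 applies.
Total: $5,400 + $350 + $4,125 + $5,870 = $15,745.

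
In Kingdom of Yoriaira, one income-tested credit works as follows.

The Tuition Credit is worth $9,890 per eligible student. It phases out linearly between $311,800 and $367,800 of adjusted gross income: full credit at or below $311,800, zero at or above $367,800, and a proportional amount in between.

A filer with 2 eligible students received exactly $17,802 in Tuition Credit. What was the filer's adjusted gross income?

$317,400

Full credit = 2 × $9,890 = $19,780.
$17,802 is 17,802/19,780 of the full $19,780, so 1,978/19,780 of the $56,000 range has been used: income = $311,800 + $56,000 × 1,978/19,780 = $317,400.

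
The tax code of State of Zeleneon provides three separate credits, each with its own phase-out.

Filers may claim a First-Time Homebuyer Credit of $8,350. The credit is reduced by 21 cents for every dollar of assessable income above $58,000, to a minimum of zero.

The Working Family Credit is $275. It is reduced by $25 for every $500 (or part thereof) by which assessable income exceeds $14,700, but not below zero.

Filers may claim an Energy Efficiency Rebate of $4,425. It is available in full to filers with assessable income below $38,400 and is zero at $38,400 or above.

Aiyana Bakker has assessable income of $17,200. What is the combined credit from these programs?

First-Time Homebuyer Credit: $17,200 is at or below the $58,000 threshold, so the full $8,350 applies.
Working Family Credit: income exceeds $14,700 by $2,500, which is 5 full-or-partial $500 increments; reduction = 5 × $25 = $125, leaving $150.
Energy Efficiency Rebate: $17,200 is below the $38,400 cutoff, so the full $4,425 applies.
Total: $8,350 + $150 + $4,425 = $12,925.

$12,925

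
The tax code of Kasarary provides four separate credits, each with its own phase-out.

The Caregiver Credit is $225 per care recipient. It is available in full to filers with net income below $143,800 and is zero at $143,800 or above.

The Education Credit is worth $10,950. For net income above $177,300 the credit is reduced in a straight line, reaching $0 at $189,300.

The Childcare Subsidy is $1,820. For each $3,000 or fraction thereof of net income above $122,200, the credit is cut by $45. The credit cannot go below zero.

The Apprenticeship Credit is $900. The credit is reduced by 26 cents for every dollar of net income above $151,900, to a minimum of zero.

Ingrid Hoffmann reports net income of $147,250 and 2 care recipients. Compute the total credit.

$13,265

Caregiver Credit: base = 2 × $225 = $450. $147,250 meets or exceeds the $143,800 cutoff, so the credit is $0.
Education Credit: $147,250 is at or below the $177,300 threshold, so the full $10,950 applies.
Childcare Subsidy: income exceeds $122,200 by $25,050, which is 9 full-or-partial $3,000 increments; reduction = 9 × $45 = $405, leaving $1,415.
Apprenticeship Credit: $147,250 is at or below the $151,900 threshold, so the full $900 applies.
Total: $0 + $10,950 + $1,415 + $900 = $13,265.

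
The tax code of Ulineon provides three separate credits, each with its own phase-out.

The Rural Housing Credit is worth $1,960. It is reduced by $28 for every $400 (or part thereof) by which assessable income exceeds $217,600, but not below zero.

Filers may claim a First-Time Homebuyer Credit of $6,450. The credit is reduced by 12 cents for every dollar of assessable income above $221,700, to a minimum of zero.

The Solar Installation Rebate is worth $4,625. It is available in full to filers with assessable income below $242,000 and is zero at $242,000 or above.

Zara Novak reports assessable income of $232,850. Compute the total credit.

Rural Housing Credit: income exceeds $217,600 by $15,250, which is 39 full-or-partial $400 increments; reduction = 39 × $28 = $1,092, leaving $868.
First-Time Homebuyer Credit: 12% of the $11,150 excess over $221,700 is $1,338; credit = $6,450 − $1,338 = $5,112.
Solar Installation Rebate: $232,850 is below the $242,000 cutoff, so the full $4,625 applies.
Total: $868 + $5,112 + $4,625 = $10,605.

$10,605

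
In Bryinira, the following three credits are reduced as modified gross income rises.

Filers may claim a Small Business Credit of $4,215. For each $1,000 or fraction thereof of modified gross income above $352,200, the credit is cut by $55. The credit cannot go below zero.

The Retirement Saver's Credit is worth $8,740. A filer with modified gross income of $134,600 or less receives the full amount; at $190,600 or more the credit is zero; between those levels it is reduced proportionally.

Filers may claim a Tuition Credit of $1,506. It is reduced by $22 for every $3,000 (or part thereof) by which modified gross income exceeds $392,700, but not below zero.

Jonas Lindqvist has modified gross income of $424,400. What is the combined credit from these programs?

Small Business Credit: income exceeds $352,200 by $72,200, which is 73 full-or-partial $1,000 increments; reduction = 73 × $55 = $4,015, leaving $200.
Retirement Saver's Credit: $424,400 is at or above $190,600, so the credit is $0.
Tuition Credit: income exceeds $392,700 by $31,700, which is 11 full-or-partial $3,000 increments; reduction = 11 × $22 = $242, leaving $1,264.
Total: $200 + $0 + $1,264 = $1,464.

$1,464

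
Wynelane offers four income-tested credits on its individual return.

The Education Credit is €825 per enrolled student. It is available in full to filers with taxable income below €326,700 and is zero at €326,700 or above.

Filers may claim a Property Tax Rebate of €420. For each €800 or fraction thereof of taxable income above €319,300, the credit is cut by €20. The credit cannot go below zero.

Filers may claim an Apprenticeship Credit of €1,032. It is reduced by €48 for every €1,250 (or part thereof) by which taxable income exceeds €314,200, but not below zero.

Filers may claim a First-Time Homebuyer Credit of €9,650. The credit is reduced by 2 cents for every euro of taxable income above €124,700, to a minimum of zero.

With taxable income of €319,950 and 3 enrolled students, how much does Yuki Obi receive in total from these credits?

€9,412

Education Credit: base = 3 × €825 = €2,475. €319,950 is below the €326,700 cutoff, so the full €2,475 applies.
Property Tax Rebate: income exceeds €319,300 by €650, which is 1 full-or-partial €800 increment; reduction = 1 × €20 = €20, leaving €400.
Apprenticeship Credit: income exceeds €314,200 by €5,750, which is 5 full-or-partial €1,250 increments; reduction = 5 × €48 = €240, leaving €792.
First-Time Homebuyer Credit: 2% of the €195,250 excess over €124,700 is €3,905; credit = €9,650 − €3,905 = €5,745.
Total: €2,475 + €400 + €792 + €5,745 = €9,412.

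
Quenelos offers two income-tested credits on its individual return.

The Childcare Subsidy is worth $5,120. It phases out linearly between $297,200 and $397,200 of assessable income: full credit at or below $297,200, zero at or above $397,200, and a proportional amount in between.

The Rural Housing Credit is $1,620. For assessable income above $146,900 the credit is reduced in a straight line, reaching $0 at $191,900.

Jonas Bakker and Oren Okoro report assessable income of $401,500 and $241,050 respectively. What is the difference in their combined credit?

$5,120

Jonas ($401,500): Childcare Subsidy: $401,500 is at or above $397,200, so the credit is $0. Rural Housing Credit: $401,500 is at or above $191,900, so the credit is $0. total $0 + $0 = $0
Oren ($241,050): Childcare Subsidy: $241,050 is at or below the $297,200 threshold, so the full $5,120 applies. Rural Housing Credit: $241,050 is at or above $191,900, so the credit is $0. total $5,120 + $0 = $5,120
Difference: |$0 − $5,120| = $5,120.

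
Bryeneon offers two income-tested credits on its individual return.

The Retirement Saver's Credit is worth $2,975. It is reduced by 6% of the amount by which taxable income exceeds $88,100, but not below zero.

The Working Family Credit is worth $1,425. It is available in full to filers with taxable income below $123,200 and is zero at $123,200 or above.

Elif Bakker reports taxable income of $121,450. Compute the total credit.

Retirement Saver's Credit: 6% of the $33,350 excess over $88,100 is $2,001; credit = $2,975 − $2,001 = $974.
Working Family Credit: $121,450 is below the $123,200 cutoff, so the full $1,425 applies.
Total: $974 + $1,425 = $2,399.

$2,399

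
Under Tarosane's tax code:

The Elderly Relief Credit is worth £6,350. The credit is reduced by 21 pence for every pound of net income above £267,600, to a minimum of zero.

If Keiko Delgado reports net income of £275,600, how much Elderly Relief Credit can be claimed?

Elderly Relief Credit: 21% of the £8,000 excess over £267,600 is £1,680; credit = £6,350 − £1,680 = £4,670.

£4,670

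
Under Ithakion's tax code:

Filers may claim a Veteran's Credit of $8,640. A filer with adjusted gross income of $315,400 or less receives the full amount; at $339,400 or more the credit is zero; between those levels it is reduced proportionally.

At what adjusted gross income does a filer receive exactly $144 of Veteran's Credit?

$144 is 144/8,640 of the full $8,640, so 8,496/8,640 of the $24,000 range has been used: income = $315,400 + $24,000 × 8,496/8,640 = $339,000.

$339,000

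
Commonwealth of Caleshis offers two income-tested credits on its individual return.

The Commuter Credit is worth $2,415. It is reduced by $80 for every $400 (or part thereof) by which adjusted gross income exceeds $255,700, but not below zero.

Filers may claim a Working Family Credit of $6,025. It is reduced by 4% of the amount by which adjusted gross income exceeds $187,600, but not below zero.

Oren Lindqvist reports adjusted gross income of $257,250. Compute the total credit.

$5,334

Commuter Credit: income exceeds $255,700 by $1,550, which is 4 full-or-partial $400 increments; reduction = 4 × $80 = $320, leaving $2,095.
Working Family Credit: 4% of the $69,650 excess over $187,600 is $2,786; credit = $6,025 − $2,786 = $3,239.
Total: $2,095 + $3,239 = $5,334.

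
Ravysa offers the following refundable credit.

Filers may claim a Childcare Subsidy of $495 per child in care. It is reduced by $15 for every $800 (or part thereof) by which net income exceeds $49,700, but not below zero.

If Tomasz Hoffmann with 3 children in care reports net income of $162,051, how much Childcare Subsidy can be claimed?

$0

Childcare Subsidy: base = 3 × $495 = $1,485. income exceeds $49,700 by $112,351 → 141 increments × $15 = $2,115 ≥ base, so the credit is $0.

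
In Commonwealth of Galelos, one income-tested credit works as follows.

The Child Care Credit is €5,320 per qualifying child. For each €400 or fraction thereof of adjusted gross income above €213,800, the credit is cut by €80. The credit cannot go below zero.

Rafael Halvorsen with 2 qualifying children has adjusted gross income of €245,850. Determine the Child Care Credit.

Child Care Credit: base = 2 × €5,320 = €10,640. income exceeds €213,800 by €32,050, which is 81 full-or-partial €400 increments; reduction = 81 × €80 = €6,480, leaving €4,160.

€4,160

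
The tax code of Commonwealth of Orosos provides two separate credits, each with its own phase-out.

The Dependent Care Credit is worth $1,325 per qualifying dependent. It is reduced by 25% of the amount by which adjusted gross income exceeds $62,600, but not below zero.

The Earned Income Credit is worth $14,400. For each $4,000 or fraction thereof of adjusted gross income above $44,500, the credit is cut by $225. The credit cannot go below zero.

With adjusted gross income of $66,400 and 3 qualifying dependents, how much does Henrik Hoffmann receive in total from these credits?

$16,075

Dependent Care Credit: base = 3 × $1,325 = $3,975. 25% of the $3,800 excess over $62,600 is $950; credit = $3,975 − $950 = $3,025.
Earned Income Credit: income exceeds $44,500 by $21,900, which is 6 full-or-partial $4,000 increments; reduction = 6 × $225 = $1,350, leaving $13,050.
Total: $3,025 + $13,050 = $16,075.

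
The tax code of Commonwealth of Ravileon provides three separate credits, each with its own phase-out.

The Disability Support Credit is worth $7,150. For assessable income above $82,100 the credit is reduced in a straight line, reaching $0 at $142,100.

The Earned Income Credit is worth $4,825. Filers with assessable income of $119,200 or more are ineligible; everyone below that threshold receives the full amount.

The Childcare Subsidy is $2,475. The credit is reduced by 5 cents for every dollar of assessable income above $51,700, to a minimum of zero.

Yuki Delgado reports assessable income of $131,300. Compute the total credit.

Disability Support Credit: $131,300 is $49,200 into a $60,000 phase-out range, leaving 10,800/60,000 of the credit: $7,150 × 10,800/60,000 = $1,287.
Earned Income Credit: $131,300 meets or exceeds the $119,200 cutoff, so the credit is $0.
Childcare Subsidy: 5% of the $79,600 excess over $51,700 is $3,980 ≥ base, so the credit is $0.
Total: $1,287 + $0 + $0 = $1,287.

$1,287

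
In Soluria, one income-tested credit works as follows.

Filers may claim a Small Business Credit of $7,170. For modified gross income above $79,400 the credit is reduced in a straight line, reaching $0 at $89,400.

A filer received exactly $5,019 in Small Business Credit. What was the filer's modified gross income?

$5,019 is 5,019/7,170 of the full $7,170, so 2,151/7,170 of the $10,000 range has been used: income = $79,400 + $10,000 × 2,151/7,170 = $82,400.

$82,400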